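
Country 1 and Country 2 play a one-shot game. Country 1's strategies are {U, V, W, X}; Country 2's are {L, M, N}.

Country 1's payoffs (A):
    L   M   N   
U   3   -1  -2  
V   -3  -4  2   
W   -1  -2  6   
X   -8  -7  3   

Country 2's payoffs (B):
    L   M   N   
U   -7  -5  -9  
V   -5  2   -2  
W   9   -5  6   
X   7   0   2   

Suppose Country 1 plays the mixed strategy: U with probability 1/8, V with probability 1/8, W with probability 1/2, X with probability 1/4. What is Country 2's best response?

Country 2's best reply maximizes expected payoff against the mix.
L: (1/8)·(-7) + (1/8)·(-5) + (1/2)·9 + (1/4)·7 = 19/4
M: (1/8)·(-5) + (1/8)·2 + (1/2)·(-5) + (1/4)·0 = -23/8
N: (1/8)·(-9) + (1/8)·(-2) + (1/2)·6 + (1/4)·2 = 17/8
Highest expected payoff is 19/4, from L.

L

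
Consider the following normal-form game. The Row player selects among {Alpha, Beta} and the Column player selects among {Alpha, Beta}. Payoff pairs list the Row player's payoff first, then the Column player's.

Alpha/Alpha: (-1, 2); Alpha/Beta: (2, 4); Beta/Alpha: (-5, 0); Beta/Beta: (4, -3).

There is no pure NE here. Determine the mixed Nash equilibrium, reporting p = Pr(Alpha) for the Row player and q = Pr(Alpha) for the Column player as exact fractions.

In a mixed NE each player is indifferent between their pure strategies, so the opponent's mix sets the indifference.
The Column player indifferent between Alpha and Beta: p·2 + (1−p)·0 = p·4 + (1−p)·(-3) ⟹ 0 + 2p = (-3) + 7p ⟹ p = 3/5.
The Row player indifferent between Alpha and Beta: q·(-1) + (1−q)·2 = q·(-5) + (1−q)·4 ⟹ 2 + (-3)q = 4 + (-9)q ⟹ q = 1/3.

p = 3/5, q = 1/3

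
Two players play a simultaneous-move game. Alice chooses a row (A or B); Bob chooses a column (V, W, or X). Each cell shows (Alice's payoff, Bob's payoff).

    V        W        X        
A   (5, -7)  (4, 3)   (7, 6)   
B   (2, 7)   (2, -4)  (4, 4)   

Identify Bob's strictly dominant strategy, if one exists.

A strategy is strictly dominant if it gives Bob a strictly higher payoff than every other strategy, against every choice by the opponent.
V is not dominant: against A, W gives 3 > -7.
W is not dominant: against A, X gives 6 > 3.
X is not dominant: against B, V gives 7 > 4.
No single strategy is best against every opponent action.

No strictly dominant strategy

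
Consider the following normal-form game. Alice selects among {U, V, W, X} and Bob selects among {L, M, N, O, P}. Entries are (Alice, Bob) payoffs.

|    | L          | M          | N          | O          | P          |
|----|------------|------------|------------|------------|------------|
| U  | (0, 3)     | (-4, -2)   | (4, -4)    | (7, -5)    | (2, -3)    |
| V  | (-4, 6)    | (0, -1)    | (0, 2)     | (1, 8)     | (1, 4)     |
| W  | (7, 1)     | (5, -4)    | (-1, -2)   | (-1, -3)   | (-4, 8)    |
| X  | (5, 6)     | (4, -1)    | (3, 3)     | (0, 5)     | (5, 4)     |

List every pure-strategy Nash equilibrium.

Find each player's best response to every opponent strategy; NE are the intersections.
Alice's best responses — vs L: W (payoff 7); vs M: W (payoff 5); vs N: U (payoff 4); vs O: U (payoff 7); vs P: X (payoff 5).
Bob's best responses — vs U: L (payoff 3); vs V: O (payoff 8); vs W: P (payoff 8); vs X: L (payoff 6).
No cell has both players best-responding. For instance, Alice's best reply to O is U, but against U Bob prefers L over O.

No pure-strategy Nash equilibrium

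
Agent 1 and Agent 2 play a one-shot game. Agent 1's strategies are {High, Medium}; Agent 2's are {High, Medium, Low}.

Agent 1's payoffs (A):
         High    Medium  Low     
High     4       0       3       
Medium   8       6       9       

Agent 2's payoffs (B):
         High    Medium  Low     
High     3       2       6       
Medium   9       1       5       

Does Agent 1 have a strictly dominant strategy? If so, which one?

Check whether one of Agent 1's strategies beats all alternatives regardless of what the opponent does.
Medium strictly dominates: vs High: 8 > 4; vs Medium: 6 > 0; vs Low: 9 > 3.

Medium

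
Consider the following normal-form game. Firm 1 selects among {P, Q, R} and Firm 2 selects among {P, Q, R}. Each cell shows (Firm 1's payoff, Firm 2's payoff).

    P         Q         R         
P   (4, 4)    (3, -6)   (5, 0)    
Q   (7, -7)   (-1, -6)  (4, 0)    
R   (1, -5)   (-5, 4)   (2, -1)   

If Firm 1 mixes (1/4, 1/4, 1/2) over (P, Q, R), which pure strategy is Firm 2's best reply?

R

Compute Firm 2's expected payoff from each pure strategy against the given mix.
P: (1/4)·4 + (1/4)·(-7) + (1/2)·(-5) = -13/4
Q: (1/4)·(-6) + (1/4)·(-6) + (1/2)·4 = -1
R: (1/4)·0 + (1/4)·0 + (1/2)·(-1) = -1/2
Highest expected payoff is -1/2, from R.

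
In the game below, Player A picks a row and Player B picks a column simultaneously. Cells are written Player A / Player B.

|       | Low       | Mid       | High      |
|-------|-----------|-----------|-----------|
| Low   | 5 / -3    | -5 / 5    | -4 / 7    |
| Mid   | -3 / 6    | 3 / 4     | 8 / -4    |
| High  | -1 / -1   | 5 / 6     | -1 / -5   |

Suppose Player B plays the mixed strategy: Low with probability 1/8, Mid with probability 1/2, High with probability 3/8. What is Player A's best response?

Player A's best reply maximizes expected payoff against the mix.
Low: (1/8)·5 + (1/2)·(-5) + (3/8)·(-4) = -27/8
Mid: (1/8)·(-3) + (1/2)·3 + (3/8)·8 = 33/8
High: (1/8)·(-1) + (1/2)·5 + (3/8)·(-1) = 2
Highest expected payoff is 33/8, from Mid.

Mid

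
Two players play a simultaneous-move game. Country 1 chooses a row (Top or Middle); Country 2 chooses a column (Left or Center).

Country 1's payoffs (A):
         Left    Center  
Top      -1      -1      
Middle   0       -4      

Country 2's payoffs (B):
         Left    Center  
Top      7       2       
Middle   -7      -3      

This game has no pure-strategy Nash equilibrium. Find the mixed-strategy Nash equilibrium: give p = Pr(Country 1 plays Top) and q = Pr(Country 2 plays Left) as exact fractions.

p = 4/9, q = 3/4

In a mixed NE each player is indifferent between their pure strategies, so the opponent's mix sets the indifference.
Country 2 indifferent between Left and Center: p·7 + (1−p)·(-7) = p·2 + (1−p)·(-3) ⟹ (-7) + 14p = (-3) + 5p ⟹ p = 4/9.
Country 1 indifferent between Top and Middle: q·(-1) + (1−q)·(-1) = q·0 + (1−q)·(-4) ⟹ (-1) + 0q = (-4) + 4q ⟹ q = 3/4.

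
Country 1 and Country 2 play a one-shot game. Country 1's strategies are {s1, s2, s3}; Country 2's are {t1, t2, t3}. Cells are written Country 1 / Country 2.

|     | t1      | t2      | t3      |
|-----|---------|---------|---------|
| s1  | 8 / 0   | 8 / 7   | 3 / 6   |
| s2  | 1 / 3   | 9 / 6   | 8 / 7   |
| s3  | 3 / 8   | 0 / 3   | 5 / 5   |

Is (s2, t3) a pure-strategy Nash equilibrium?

Yes

Holding Country 2 at t3: Country 1 gets 8 from s2, versus 3 from s1, 5 from s3. No profitable deviation for Country 1.
Holding Country 1 at s2: Country 2 gets 7 from t3, versus 3 from t1, 6 from t2. No profitable deviation for Country 2 either.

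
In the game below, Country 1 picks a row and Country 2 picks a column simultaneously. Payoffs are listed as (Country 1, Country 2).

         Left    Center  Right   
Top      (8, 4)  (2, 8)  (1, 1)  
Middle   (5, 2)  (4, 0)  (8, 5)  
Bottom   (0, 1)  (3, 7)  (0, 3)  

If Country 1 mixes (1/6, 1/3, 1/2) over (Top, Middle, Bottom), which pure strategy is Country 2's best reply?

Center

Compute Country 2's expected payoff from each pure strategy against the given mix.
Left: (1/6)·4 + (1/3)·2 + (1/2)·1 = 11/6
Center: (1/6)·8 + (1/3)·0 + (1/2)·7 = 29/6
Right: (1/6)·1 + (1/3)·5 + (1/2)·3 = 10/3
Highest expected payoff is 29/6, from Center.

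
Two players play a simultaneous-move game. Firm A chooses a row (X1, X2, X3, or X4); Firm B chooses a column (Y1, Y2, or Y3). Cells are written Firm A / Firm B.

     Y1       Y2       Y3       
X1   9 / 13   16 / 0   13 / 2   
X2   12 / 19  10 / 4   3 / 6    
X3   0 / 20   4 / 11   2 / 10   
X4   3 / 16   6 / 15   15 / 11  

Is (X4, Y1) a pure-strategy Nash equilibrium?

No

Holding Firm B at Y1: Firm A gets 3 from X4 but could get 12 by switching to X2. Firm A has a profitable deviation.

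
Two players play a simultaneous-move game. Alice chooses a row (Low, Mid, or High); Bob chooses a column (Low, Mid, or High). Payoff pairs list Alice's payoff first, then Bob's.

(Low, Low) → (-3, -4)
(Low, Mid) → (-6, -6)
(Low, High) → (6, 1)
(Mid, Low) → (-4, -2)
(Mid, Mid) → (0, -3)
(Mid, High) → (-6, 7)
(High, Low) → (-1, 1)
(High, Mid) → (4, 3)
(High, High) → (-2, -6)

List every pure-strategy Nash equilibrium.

Check mutual best responses: a cell is a NE iff neither player can gain by unilaterally deviating.
Alice's best responses — vs Low: High (payoff -1); vs Mid: High (payoff 4); vs High: Low (payoff 6).
Bob's best responses — vs Low: High (payoff 1); vs Mid: High (payoff 7); vs High: Mid (payoff 3).
Mutual best responses occur at (Low, High) and (High, Mid); at each, neither player gains by switching.

(Low, High) and (High, Mid)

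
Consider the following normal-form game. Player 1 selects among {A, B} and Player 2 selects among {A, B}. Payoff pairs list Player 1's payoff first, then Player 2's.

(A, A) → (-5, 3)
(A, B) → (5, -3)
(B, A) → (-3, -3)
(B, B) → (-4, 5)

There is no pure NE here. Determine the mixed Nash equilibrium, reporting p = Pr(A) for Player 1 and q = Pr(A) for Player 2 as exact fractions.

p = 4/7, q = 9/11

Each player's mixing probability is pinned down by making the *other* player indifferent.
Player 2 indifferent between A and B: p·3 + (1−p)·(-3) = p·(-3) + (1−p)·5 ⟹ (-3) + 6p = 5 + (-8)p ⟹ p = 4/7.
Player 1 indifferent between A and B: q·(-5) + (1−q)·5 = q·(-3) + (1−q)·(-4) ⟹ 5 + (-10)q = (-4) + 1q ⟹ q = 9/11.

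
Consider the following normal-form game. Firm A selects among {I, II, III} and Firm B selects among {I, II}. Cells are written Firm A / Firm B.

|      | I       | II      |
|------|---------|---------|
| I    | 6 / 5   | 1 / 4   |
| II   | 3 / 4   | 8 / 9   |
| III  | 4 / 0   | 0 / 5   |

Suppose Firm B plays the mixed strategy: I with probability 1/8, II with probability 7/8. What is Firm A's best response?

II

Compute Firm A's expected payoff from each pure strategy against the given mix.
I: (1/8)·6 + (7/8)·1 = 13/8
II: (1/8)·3 + (7/8)·8 = 59/8
III: (1/8)·4 + (7/8)·0 = 1/2
Highest expected payoff is 59/8, from II.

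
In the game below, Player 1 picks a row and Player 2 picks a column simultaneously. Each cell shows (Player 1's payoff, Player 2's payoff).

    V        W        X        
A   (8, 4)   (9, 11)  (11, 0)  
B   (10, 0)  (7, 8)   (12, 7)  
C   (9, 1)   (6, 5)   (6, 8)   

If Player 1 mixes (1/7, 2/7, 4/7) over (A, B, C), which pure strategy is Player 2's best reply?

Compute Player 2's expected payoff from each pure strategy against the given mix.
V: (1/7)·4 + (2/7)·0 + (4/7)·1 = 8/7
W: (1/7)·11 + (2/7)·8 + (4/7)·5 = 47/7
X: (1/7)·0 + (2/7)·7 + (4/7)·8 = 46/7
Highest expected payoff is 47/7, from W.

W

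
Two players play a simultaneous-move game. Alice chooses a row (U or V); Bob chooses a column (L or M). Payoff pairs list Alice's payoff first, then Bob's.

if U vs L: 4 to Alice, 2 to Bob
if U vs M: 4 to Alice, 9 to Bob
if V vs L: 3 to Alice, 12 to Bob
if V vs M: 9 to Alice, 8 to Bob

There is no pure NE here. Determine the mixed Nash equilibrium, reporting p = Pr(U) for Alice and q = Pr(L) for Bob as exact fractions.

p = 4/11, q = 5/6

In a mixed NE each player is indifferent between their pure strategies, so the opponent's mix sets the indifference.
Bob indifferent between L and M: p·2 + (1−p)·12 = p·9 + (1−p)·8 ⟹ 12 + (-10)p = 8 + 1p ⟹ p = 4/11.
Alice indifferent between U and V: q·4 + (1−q)·4 = q·3 + (1−q)·9 ⟹ 4 + 0q = 9 + (-6)q ⟹ q = 5/6.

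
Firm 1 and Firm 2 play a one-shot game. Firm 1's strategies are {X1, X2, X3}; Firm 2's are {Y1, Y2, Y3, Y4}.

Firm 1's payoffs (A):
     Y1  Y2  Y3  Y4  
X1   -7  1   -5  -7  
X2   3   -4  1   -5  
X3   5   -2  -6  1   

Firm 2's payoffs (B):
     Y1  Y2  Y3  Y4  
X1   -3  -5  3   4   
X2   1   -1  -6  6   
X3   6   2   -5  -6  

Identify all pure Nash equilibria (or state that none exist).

(X3, Y1)

A profile is a Nash equilibrium when each player is best-responding to the other.
Firm 1's best responses — vs Y1: X3 (payoff 5); vs Y2: X1 (payoff 1); vs Y3: X2 (payoff 1); vs Y4: X3 (payoff 1).
Firm 2's best responses — vs X1: Y4 (payoff 4); vs X2: Y4 (payoff 6); vs X3: Y1 (payoff 6).
The only mutual best response is (X3, Y1); neither player gains by switching there.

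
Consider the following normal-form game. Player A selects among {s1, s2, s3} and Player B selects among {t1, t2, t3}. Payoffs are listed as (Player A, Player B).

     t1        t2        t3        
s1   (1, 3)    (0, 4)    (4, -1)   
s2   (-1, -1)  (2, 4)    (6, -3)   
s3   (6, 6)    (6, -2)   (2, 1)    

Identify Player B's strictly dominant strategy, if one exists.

None

A strategy is strictly dominant if it gives Player B a strictly higher payoff than every other strategy, against every choice by the opponent.
t1 is not dominant: against s1, t2 gives 4 > 3.
t2 is not dominant: against s3, t1 gives 6 > -2.
t3 is not dominant: against s1, t1 gives 3 > -1.
No single strategy is best against every opponent action.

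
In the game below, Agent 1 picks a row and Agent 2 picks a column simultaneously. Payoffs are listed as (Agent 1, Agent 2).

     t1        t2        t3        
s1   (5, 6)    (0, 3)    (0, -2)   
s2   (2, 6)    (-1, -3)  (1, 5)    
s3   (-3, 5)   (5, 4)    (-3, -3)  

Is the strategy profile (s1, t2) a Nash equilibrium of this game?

No

Holding Agent 2 at t2: Agent 1 gets 0 from s1 but could get 5 by switching to s3. Agent 1 has a profitable deviation.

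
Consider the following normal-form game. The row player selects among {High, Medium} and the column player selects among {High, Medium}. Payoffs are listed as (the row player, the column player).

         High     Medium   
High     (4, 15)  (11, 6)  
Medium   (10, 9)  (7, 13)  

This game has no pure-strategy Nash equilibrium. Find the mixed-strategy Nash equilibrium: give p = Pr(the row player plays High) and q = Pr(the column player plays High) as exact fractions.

Each player's mixing probability is pinned down by making the *other* player indifferent.
The column player indifferent between High and Medium: p·15 + (1−p)·9 = p·6 + (1−p)·13 ⟹ 9 + 6p = 13 + (-7)p ⟹ p = 4/13.
The row player indifferent between High and Medium: q·4 + (1−q)·11 = q·10 + (1−q)·7 ⟹ 11 + (-7)q = 7 + 3q ⟹ q = 2/5.

p = 4/13, q = 2/5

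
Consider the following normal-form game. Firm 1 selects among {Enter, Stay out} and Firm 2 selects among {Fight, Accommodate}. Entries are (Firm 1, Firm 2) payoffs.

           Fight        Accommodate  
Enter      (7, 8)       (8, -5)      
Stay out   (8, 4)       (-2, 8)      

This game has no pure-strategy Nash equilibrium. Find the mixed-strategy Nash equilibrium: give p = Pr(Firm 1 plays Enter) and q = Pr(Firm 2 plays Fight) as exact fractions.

Each player's mixing probability is pinned down by making the *other* player indifferent.
Firm 2 indifferent between Fight and Accommodate: p·8 + (1−p)·4 = p·(-5) + (1−p)·8 ⟹ 4 + 4p = 8 + (-13)p ⟹ p = 4/17.
Firm 1 indifferent between Enter and Stay out: q·7 + (1−q)·8 = q·8 + (1−q)·(-2) ⟹ 8 + (-1)q = (-2) + 10q ⟹ q = 10/11.

p = 4/17, q = 10/11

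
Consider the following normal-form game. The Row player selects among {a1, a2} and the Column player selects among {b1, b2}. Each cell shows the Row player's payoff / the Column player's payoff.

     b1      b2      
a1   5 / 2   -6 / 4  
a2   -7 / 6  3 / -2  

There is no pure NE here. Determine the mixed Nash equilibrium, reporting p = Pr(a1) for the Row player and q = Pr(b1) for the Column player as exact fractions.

p = 4/5, q = 3/7

In a mixed NE each player is indifferent between their pure strategies, so the opponent's mix sets the indifference.
The Column player indifferent between b1 and b2: p·2 + (1−p)·6 = p·4 + (1−p)·(-2) ⟹ 6 + (-4)p = (-2) + 6p ⟹ p = 4/5.
The Row player indifferent between a1 and a2: q·5 + (1−q)·(-6) = q·(-7) + (1−q)·3 ⟹ (-6) + 11q = 3 + (-10)q ⟹ q = 3/7.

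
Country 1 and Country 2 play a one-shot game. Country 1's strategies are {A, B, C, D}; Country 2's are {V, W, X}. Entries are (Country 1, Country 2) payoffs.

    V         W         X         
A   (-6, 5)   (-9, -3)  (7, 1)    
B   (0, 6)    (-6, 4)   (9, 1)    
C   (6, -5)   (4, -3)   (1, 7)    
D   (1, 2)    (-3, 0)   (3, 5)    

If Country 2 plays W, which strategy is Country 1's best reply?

With Country 2 fixed at W, Country 1's payoffs are: A → -9, B → -6, C → 4, D → -3.
The maximum is 4, achieved by C.

C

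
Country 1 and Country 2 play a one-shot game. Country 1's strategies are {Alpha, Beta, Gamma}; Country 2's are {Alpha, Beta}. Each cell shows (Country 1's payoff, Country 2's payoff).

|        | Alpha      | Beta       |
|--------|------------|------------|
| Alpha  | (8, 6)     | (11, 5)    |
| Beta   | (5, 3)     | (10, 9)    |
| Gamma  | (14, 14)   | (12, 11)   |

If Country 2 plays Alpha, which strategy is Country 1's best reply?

Gamma

With Country 2 fixed at Alpha, Country 1's payoffs are: Alpha → 8, Beta → 5, Gamma → 14.
The maximum is 14, achieved by Gamma.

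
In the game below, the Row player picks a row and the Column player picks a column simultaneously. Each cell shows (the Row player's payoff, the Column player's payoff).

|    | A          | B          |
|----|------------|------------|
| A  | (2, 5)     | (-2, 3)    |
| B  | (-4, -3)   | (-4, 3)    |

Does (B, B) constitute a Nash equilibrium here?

No

Holding the Column player at B: the Row player gets -4 from B but could get -2 by switching to A. The Row player has a profitable deviation.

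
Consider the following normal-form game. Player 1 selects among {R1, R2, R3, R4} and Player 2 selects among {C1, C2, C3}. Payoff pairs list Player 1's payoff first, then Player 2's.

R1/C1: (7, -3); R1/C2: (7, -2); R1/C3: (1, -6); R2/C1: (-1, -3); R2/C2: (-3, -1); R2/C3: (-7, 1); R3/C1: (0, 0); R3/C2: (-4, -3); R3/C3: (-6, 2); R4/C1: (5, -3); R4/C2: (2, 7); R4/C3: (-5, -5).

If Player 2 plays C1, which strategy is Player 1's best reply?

R1

With Player 2 fixed at C1, Player 1's payoffs are: R1 → 7, R2 → -1, R3 → 0, R4 → 5.
The maximum is 7, achieved by R1.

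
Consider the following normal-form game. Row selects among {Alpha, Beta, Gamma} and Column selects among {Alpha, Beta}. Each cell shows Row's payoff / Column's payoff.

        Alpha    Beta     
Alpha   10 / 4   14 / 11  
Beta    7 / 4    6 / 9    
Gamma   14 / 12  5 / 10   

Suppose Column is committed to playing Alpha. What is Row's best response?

With Column fixed at Alpha, Row's payoffs are: Alpha → 10, Beta → 7, Gamma → 14.
The maximum is 14, achieved by Gamma.

Gamma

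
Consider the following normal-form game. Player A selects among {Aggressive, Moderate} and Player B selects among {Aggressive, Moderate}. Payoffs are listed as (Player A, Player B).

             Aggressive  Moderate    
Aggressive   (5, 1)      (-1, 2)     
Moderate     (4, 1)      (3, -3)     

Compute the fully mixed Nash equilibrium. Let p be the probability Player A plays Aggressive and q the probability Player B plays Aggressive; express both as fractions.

In a mixed NE each player is indifferent between their pure strategies, so the opponent's mix sets the indifference.
Player B indifferent between Aggressive and Moderate: p·1 + (1−p)·1 = p·2 + (1−p)·(-3) ⟹ 1 + 0p = (-3) + 5p ⟹ p = 4/5.
Player A indifferent between Aggressive and Moderate: q·5 + (1−q)·(-1) = q·4 + (1−q)·3 ⟹ (-1) + 6q = 3 + 1q ⟹ q = 4/5.

p = 4/5, q = 4/5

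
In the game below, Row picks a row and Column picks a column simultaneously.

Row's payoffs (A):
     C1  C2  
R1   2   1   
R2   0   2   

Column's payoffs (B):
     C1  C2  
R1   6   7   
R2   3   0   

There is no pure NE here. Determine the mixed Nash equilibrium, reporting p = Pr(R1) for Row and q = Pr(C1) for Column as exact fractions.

p = 3/4, q = 1/3

In a mixed NE each player is indifferent between their pure strategies, so the opponent's mix sets the indifference.
Column indifferent between C1 and C2: p·6 + (1−p)·3 = p·7 + (1−p)·0 ⟹ 3 + 3p = 0 + 7p ⟹ p = 3/4.
Row indifferent between R1 and R2: q·2 + (1−q)·1 = q·0 + (1−q)·2 ⟹ 1 + 1q = 2 + (-2)q ⟹ q = 1/3.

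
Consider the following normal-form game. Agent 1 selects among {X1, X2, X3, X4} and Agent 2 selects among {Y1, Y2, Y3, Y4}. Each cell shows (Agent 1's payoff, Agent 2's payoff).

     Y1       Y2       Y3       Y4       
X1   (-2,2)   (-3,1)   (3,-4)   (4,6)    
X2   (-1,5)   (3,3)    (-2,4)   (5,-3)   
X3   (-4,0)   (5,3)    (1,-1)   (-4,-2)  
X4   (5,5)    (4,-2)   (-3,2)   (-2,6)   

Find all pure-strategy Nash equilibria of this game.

A profile is a Nash equilibrium when each player is best-responding to the other.
Agent 1's best responses — vs Y1: X4 (payoff 5); vs Y2: X3 (payoff 5); vs Y3: X1 (payoff 3); vs Y4: X2 (payoff 5).
Agent 2's best responses — vs X1: Y4 (payoff 6); vs X2: Y1 (payoff 5); vs X3: Y2 (payoff 3); vs X4: Y4 (payoff 6).
The only mutual best response is (X3, Y2); neither player gains by switching there.

(X3, Y2)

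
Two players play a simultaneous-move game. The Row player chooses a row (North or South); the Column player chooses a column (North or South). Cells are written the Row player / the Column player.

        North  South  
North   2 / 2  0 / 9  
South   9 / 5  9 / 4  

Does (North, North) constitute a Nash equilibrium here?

No

Holding the Column player at North: the Row player gets 2 from North but could get 9 by switching to South. The Row player has a profitable deviation.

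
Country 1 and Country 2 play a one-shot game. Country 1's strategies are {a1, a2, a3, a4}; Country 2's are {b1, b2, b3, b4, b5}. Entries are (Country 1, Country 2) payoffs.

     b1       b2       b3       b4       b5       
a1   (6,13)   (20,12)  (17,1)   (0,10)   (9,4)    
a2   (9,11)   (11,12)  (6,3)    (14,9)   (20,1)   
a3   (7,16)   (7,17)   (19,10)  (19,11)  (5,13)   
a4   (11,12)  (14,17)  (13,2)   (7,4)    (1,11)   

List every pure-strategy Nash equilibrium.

Check mutual best responses: a cell is a NE iff neither player can gain by unilaterally deviating.
Country 1's best responses — vs b1: a4 (payoff 11); vs b2: a1 (payoff 20); vs b3: a3 (payoff 19); vs b4: a3 (payoff 19); vs b5: a2 (payoff 20).
Country 2's best responses — vs a1: b1 (payoff 13); vs a2: b2 (payoff 12); vs a3: b2 (payoff 17); vs a4: b2 (payoff 17).
No cell has both players best-responding. For instance, Country 1's best reply to b1 is a4, but against a4 Country 2 prefers b2 over b1.

There is no pure-strategy Nash equilibrium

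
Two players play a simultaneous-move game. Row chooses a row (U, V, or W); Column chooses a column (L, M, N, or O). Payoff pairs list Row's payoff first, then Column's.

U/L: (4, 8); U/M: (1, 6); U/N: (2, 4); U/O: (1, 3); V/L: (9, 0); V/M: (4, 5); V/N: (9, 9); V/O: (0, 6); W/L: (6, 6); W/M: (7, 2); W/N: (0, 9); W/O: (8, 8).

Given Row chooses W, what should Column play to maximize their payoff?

With Row fixed at W, Column's payoffs are: L → 6, M → 2, N → 9, O → 8.
The maximum is 9, achieved by N.

N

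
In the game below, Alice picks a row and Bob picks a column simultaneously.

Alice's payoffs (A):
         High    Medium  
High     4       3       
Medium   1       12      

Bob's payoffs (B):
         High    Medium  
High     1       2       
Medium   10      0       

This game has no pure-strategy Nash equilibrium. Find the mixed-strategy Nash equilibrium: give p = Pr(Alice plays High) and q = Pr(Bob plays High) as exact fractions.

In a mixed NE each player is indifferent between their pure strategies, so the opponent's mix sets the indifference.
Bob indifferent between High and Medium: p·1 + (1−p)·10 = p·2 + (1−p)·0 ⟹ 10 + (-9)p = 0 + 2p ⟹ p = 10/11.
Alice indifferent between High and Medium: q·4 + (1−q)·3 = q·1 + (1−q)·12 ⟹ 3 + 1q = 12 + (-11)q ⟹ q = 3/4.

p = 10/11, q = 3/4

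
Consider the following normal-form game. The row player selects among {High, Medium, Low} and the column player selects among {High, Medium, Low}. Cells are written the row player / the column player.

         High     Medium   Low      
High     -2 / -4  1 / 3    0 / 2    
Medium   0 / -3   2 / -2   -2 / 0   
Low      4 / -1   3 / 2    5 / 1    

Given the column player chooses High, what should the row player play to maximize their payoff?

Low

With the column player fixed at High, the row player's payoffs are: High → -2, Medium → 0, Low → 4.
The maximum is 4, achieved by Low.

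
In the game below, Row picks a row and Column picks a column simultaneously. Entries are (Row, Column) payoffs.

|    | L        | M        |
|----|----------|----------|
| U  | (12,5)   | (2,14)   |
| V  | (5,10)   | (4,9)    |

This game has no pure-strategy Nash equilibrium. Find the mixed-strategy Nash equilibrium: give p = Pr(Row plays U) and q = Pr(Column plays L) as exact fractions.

In a mixed NE each player is indifferent between their pure strategies, so the opponent's mix sets the indifference.
Column indifferent between L and M: p·5 + (1−p)·10 = p·14 + (1−p)·9 ⟹ 10 + (-5)p = 9 + 5p ⟹ p = 1/10.
Row indifferent between U and V: q·12 + (1−q)·2 = q·5 + (1−q)·4 ⟹ 2 + 10q = 4 + 1q ⟹ q = 2/9.

p = 1/10, q = 2/9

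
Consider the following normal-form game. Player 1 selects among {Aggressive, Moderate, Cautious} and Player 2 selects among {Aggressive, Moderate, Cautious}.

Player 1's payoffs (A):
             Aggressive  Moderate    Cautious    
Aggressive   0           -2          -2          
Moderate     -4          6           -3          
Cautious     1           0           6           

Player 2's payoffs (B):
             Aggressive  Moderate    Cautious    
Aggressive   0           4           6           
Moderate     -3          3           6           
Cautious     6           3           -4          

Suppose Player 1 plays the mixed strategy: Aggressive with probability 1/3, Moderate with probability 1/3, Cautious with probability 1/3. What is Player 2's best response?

Player 2's best reply maximizes expected payoff against the mix.
Aggressive: (1/3)·0 + (1/3)·(-3) + (1/3)·6 = 1
Moderate: (1/3)·4 + (1/3)·3 + (1/3)·3 = 10/3
Cautious: (1/3)·6 + (1/3)·6 + (1/3)·(-4) = 8/3
Highest expected payoff is 10/3, from Moderate.

Moderate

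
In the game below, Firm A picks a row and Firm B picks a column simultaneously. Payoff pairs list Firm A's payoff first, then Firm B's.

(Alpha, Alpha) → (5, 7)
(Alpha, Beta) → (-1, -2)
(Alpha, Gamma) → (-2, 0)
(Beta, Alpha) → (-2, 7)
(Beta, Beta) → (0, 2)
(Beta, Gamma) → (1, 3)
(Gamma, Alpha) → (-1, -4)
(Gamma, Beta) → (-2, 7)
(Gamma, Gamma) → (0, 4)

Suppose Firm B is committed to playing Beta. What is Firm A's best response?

Beta

With Firm B fixed at Beta, Firm A's payoffs are: Alpha → -1, Beta → 0, Gamma → -2.
The maximum is 0, achieved by Beta.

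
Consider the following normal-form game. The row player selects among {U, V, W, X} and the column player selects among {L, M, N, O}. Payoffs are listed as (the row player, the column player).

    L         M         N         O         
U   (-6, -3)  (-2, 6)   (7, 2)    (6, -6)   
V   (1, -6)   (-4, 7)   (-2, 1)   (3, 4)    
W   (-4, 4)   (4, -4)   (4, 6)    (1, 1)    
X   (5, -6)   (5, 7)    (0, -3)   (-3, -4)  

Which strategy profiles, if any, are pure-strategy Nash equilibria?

(X, M)

Find each player's best response to every opponent strategy; NE are the intersections.
The row player's best responses — vs L: X (payoff 5); vs M: X (payoff 5); vs N: U (payoff 7); vs O: U (payoff 6).
The column player's best responses — vs U: M (payoff 6); vs V: M (payoff 7); vs W: N (payoff 6); vs X: M (payoff 7).
The only mutual best response is (X, M); neither player gains by switching there.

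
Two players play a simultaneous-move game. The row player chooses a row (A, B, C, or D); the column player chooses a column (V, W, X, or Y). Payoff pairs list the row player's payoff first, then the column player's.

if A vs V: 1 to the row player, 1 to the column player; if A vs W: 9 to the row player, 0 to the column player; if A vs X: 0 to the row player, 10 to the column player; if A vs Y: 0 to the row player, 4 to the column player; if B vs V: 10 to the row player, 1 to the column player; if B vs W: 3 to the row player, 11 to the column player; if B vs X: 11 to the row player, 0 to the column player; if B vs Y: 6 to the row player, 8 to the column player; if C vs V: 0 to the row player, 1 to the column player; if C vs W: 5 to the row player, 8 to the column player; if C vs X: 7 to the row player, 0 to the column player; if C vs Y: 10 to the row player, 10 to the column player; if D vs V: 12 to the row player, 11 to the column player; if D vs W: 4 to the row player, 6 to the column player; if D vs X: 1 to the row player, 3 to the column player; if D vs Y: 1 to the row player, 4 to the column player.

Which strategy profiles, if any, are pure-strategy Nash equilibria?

Find each player's best response to every opponent strategy; NE are the intersections.
The row player's best responses — vs V: D (payoff 12); vs W: A (payoff 9); vs X: B (payoff 11); vs Y: C (payoff 10).
The column player's best responses — vs A: X (payoff 10); vs B: W (payoff 11); vs C: Y (payoff 10); vs D: V (payoff 11).
Mutual best responses occur at (C, Y) and (D, V); at each, neither player gains by switching.

(C, Y) and (D, V)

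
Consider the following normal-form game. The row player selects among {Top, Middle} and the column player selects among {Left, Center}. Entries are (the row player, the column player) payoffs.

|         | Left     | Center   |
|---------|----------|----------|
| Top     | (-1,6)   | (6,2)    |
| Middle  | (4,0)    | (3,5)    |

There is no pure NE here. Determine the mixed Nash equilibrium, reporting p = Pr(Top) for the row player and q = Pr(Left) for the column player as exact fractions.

In a mixed NE each player is indifferent between their pure strategies, so the opponent's mix sets the indifference.
The column player indifferent between Left and Center: p·6 + (1−p)·0 = p·2 + (1−p)·5 ⟹ 0 + 6p = 5 + (-3)p ⟹ p = 5/9.
The row player indifferent between Top and Middle: q·(-1) + (1−q)·6 = q·4 + (1−q)·3 ⟹ 6 + (-7)q = 3 + 1q ⟹ q = 3/8.

p = 5/9, q = 3/8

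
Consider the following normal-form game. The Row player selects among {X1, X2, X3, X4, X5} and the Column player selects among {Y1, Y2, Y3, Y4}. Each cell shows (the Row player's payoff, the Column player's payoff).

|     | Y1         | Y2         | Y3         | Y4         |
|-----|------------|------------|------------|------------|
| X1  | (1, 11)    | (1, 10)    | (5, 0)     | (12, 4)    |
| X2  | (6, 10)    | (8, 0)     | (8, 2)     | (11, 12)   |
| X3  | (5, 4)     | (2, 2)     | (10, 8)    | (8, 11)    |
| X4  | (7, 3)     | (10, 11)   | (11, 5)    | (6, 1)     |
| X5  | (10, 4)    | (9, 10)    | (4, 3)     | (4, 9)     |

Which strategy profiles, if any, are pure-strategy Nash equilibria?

(X4, Y2)

Find each player's best response to every opponent strategy; NE are the intersections.
The Row player's best responses — vs Y1: X5 (payoff 10); vs Y2: X4 (payoff 10); vs Y3: X4 (payoff 11); vs Y4: X1 (payoff 12).
The Column player's best responses — vs X1: Y1 (payoff 11); vs X2: Y4 (payoff 12); vs X3: Y4 (payoff 11); vs X4: Y2 (payoff 11); vs X5: Y2 (payoff 10).
The only mutual best response is (X4, Y2); neither player gains by switching there.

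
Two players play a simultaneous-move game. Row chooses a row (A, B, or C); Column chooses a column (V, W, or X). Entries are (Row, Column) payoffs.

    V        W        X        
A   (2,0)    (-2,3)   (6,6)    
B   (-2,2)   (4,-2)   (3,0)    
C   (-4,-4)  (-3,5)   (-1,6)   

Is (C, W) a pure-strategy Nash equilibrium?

Holding Column at W: Row gets -3 from C but could get 4 by switching to B. Row has a profitable deviation.

No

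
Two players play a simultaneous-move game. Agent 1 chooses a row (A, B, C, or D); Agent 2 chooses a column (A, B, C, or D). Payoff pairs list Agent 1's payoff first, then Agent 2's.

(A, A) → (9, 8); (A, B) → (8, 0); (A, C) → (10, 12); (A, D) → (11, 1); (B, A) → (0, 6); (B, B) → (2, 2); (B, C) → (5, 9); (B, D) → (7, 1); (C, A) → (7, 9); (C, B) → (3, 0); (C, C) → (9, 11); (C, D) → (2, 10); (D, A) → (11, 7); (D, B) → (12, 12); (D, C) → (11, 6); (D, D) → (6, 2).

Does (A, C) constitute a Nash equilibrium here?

No

Holding Agent 2 at C: Agent 1 gets 10 from A but could get 11 by switching to D. Agent 1 has a profitable deviation.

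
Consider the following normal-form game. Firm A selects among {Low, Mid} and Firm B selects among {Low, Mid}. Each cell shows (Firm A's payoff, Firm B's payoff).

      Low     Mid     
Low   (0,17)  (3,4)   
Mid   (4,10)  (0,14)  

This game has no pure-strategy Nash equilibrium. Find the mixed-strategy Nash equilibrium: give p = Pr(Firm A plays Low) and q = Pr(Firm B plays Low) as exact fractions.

p = 4/17, q = 3/7

Each player's mixing probability is pinned down by making the *other* player indifferent.
Firm B indifferent between Low and Mid: p·17 + (1−p)·10 = p·4 + (1−p)·14 ⟹ 10 + 7p = 14 + (-10)p ⟹ p = 4/17.
Firm A indifferent between Low and Mid: q·0 + (1−q)·3 = q·4 + (1−q)·0 ⟹ 3 + (-3)q = 0 + 4q ⟹ q = 3/7.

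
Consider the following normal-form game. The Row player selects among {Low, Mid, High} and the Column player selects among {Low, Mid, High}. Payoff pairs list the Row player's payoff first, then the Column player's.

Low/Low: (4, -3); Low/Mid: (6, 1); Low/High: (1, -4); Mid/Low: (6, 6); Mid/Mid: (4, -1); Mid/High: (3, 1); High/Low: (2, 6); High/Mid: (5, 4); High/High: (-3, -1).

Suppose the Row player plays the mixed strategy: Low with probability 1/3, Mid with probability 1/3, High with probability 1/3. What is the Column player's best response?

Low

Compute the Column player's expected payoff from each pure strategy against the given mix.
Low: (1/3)·(-3) + (1/3)·6 + (1/3)·6 = 3
Mid: (1/3)·1 + (1/3)·(-1) + (1/3)·4 = 4/3
High: (1/3)·(-4) + (1/3)·1 + (1/3)·(-1) = -4/3
Highest expected payoff is 3, from Low.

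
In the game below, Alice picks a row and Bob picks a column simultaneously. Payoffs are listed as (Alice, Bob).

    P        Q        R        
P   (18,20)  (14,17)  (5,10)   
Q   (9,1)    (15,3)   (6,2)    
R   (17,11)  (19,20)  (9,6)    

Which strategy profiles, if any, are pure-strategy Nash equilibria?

Find each player's best response to every opponent strategy; NE are the intersections.
Alice's best responses — vs P: P (payoff 18); vs Q: R (payoff 19); vs R: R (payoff 9).
Bob's best responses — vs P: P (payoff 20); vs Q: Q (payoff 3); vs R: Q (payoff 20).
Mutual best responses occur at (P, P) and (R, Q); at each, neither player gains by switching.

(P, P) and (R, Q)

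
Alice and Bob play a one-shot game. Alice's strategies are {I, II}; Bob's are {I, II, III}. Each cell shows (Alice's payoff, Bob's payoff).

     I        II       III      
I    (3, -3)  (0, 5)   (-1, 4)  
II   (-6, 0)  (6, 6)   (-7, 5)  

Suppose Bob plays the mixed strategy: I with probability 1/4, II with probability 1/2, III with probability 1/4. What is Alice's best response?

I

Compute Alice's expected payoff from each pure strategy against the given mix.
I: (1/4)·3 + (1/2)·0 + (1/4)·(-1) = 1/2
II: (1/4)·(-6) + (1/2)·6 + (1/4)·(-7) = -1/4
Highest expected payoff is 1/2, from I.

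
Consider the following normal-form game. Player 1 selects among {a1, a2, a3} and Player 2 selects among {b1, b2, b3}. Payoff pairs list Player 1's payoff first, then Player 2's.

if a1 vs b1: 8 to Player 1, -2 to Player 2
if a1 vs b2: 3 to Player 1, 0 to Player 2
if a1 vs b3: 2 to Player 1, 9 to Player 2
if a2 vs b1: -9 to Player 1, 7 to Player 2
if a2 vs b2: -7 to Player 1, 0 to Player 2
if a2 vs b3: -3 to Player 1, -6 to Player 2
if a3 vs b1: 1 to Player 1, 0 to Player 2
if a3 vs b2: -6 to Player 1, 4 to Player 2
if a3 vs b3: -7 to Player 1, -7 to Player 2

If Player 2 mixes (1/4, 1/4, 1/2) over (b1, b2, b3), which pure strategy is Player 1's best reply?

a1

Player 1's best reply maximizes expected payoff against the mix.
a1: (1/4)·8 + (1/4)·3 + (1/2)·2 = 15/4
a2: (1/4)·(-9) + (1/4)·(-7) + (1/2)·(-3) = -11/2
a3: (1/4)·1 + (1/4)·(-6) + (1/2)·(-7) = -19/4
Highest expected payoff is 15/4, from a1.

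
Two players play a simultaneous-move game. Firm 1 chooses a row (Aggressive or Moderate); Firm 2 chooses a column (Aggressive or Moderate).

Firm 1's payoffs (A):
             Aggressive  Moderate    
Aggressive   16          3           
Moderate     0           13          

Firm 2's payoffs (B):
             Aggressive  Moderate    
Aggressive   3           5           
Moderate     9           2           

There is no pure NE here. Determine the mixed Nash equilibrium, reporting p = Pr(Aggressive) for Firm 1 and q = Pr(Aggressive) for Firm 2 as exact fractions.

p = 7/9, q = 5/13

In a mixed NE each player is indifferent between their pure strategies, so the opponent's mix sets the indifference.
Firm 2 indifferent between Aggressive and Moderate: p·3 + (1−p)·9 = p·5 + (1−p)·2 ⟹ 9 + (-6)p = 2 + 3p ⟹ p = 7/9.
Firm 1 indifferent between Aggressive and Moderate: q·16 + (1−q)·3 = q·0 + (1−q)·13 ⟹ 3 + 13q = 13 + (-13)q ⟹ q = 5/13.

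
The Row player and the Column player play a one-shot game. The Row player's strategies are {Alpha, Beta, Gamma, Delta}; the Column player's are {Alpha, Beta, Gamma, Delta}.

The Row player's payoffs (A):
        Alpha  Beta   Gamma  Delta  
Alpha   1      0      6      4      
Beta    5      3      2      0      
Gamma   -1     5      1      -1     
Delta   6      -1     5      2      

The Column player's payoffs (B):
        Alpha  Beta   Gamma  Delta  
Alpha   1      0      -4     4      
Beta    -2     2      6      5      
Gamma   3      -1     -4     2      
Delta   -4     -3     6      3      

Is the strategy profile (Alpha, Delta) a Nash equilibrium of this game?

Holding the Column player at Delta: the Row player gets 4 from Alpha, versus 0 from Beta, -1 from Gamma, 2 from Delta. No profitable deviation for the Row player.
Holding the Row player at Alpha: the Column player gets 4 from Delta, versus 1 from Alpha, 0 from Beta, -4 from Gamma. No profitable deviation for the Column player either.

Yes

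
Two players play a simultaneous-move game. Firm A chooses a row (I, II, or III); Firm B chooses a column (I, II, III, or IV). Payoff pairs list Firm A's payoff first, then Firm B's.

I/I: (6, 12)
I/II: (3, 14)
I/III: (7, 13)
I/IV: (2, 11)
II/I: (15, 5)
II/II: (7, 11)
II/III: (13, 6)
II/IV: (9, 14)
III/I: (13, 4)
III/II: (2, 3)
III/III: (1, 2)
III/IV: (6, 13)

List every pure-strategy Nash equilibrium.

Find each player's best response to every opponent strategy; NE are the intersections.
Firm A's best responses — vs I: II (payoff 15); vs II: II (payoff 7); vs III: II (payoff 13); vs IV: II (payoff 9).
Firm B's best responses — vs I: II (payoff 14); vs II: IV (payoff 14); vs III: IV (payoff 13).
The only mutual best response is (II, IV); neither player gains by switching there.

(II, IV)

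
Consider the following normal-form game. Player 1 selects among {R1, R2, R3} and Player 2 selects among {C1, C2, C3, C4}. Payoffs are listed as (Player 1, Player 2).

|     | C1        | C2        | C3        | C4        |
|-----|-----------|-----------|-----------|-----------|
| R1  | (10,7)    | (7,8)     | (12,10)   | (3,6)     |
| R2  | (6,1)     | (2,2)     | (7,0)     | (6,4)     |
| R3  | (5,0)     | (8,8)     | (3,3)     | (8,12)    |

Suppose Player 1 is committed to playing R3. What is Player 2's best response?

With Player 1 fixed at R3, Player 2's payoffs are: C1 → 0, C2 → 8, C3 → 3, C4 → 12.
The maximum is 12, achieved by C4.

C4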